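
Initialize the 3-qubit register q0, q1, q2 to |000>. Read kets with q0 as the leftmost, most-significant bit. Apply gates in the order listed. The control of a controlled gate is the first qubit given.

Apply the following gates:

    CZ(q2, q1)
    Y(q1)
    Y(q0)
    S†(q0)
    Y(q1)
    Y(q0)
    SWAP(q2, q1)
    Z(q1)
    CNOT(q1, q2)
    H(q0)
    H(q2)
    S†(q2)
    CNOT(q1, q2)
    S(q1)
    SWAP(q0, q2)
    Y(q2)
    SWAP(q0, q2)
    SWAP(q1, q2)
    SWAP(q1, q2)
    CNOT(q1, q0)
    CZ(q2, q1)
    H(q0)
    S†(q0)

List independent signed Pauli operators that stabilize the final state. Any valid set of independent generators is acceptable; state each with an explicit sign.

The final state is stabilized by the group generated by -IIY, -ZII, +IZI; other independent generating sets are equally valid. Key observation: the block from step 18 through step 19 cancels to the identity and can be dropped.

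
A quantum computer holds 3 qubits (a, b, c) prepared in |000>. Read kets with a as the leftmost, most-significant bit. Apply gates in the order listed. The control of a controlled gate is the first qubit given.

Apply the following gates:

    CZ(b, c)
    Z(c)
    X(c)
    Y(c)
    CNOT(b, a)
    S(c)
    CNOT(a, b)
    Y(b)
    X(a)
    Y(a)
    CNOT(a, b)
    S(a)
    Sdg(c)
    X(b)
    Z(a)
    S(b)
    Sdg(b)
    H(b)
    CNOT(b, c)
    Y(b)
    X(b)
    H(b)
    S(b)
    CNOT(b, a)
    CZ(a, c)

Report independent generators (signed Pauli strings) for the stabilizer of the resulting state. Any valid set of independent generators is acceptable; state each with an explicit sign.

The final state is stabilized by the group generated by +XYI, -IIX, +ZZI; other independent generating sets are equally valid.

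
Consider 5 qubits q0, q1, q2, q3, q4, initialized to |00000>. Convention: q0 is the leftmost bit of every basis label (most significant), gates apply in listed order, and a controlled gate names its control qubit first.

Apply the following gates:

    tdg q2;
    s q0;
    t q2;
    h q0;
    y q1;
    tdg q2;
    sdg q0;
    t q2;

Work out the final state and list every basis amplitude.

The resulting statevector has amplitude sqrt(2)*I/2 on |01000>, sqrt(2)/2 on |11000>, and 0 on every other basis state.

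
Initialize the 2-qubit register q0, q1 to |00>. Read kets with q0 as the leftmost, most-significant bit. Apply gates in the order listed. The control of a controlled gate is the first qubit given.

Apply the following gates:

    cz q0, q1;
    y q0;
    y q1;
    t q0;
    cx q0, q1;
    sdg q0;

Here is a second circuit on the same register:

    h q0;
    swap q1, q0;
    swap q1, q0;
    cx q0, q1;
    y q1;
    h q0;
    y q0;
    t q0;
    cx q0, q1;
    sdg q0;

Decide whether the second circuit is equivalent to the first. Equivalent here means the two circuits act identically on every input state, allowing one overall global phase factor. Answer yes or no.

No, they are not equivalent — no single phase factor reconciles the two unitaries.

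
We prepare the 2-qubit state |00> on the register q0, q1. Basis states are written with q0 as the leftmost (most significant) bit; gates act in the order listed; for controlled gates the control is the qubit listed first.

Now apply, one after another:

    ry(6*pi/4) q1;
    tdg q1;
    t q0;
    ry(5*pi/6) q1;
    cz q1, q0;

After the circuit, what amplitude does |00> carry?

The amplitude on |00> is -sqrt(3)/4 + 1/4 + exp(3*I*pi/4)/4 + sqrt(3)*exp(3*I*pi/4)/4.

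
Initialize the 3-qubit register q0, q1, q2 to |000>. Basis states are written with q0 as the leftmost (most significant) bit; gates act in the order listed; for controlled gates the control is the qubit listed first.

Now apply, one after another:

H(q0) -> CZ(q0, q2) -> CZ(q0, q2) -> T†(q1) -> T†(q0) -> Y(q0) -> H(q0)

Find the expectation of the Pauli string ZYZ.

The observable ZYZ averages to 0. Key observation: steps 2-3 multiply out to the identity, so the circuit reduces to the remaining gates.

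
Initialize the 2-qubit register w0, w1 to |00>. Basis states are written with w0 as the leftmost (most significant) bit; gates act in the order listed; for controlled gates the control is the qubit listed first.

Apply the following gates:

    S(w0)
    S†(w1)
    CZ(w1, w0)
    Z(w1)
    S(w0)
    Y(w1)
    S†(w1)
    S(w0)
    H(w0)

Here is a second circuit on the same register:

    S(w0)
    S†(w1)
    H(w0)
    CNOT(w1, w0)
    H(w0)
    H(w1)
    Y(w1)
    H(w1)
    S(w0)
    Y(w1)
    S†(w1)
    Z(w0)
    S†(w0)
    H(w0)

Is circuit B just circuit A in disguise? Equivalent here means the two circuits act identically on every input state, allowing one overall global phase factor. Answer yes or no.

No: there is an input state on which the two circuits produce genuinely different outputs (not merely differing by a phase).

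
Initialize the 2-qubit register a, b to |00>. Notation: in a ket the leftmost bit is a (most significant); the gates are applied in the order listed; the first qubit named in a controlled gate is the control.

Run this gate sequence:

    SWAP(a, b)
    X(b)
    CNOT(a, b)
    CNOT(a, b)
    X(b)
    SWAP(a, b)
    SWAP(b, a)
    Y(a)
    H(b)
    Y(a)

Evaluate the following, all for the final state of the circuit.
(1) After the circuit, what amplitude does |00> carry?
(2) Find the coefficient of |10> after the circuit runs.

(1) The amplitude on |00> is sqrt(2)/2. Key observation: the block from step 1 through step 6 cancels to the identity and can be dropped.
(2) The amplitude on |10> is 0.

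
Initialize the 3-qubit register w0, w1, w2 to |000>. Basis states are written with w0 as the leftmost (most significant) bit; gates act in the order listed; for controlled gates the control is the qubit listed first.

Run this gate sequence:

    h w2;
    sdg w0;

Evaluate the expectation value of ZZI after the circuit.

The expectation value of ZZI is 1.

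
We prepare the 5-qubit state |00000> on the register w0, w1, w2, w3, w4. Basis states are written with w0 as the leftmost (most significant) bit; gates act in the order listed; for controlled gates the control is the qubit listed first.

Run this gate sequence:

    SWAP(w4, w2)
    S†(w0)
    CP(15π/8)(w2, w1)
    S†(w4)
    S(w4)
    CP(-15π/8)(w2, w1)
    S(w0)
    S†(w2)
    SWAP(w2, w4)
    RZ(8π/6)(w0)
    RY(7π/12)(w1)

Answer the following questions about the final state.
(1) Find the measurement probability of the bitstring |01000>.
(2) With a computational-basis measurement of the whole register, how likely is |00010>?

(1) Outcome |01000> occurs with probability -sqrt(2)/8 + sqrt(6)/8 + 1/2. Key observation: steps 2-7 multiply out to the identity, so the circuit reduces to the remaining gates.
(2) A full measurement returns |00010> with probability 0.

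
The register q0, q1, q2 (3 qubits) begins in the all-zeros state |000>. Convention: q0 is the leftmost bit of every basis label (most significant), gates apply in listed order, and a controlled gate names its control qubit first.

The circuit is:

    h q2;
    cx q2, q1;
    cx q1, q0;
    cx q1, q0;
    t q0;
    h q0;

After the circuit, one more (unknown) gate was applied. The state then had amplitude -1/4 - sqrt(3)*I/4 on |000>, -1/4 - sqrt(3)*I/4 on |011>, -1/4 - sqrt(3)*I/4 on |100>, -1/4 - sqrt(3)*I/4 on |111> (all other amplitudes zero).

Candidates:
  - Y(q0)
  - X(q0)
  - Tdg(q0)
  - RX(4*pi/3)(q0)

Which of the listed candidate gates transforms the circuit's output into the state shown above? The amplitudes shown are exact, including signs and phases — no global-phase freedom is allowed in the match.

The applied gate was RX(4*pi/3)(q0).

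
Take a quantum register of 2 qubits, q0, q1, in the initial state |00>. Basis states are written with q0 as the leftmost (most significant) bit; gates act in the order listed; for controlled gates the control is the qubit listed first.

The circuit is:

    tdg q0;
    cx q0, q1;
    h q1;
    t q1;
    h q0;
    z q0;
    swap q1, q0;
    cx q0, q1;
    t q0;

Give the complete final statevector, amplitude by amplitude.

The resulting statevector has amplitude 1/2 on |00>, -1/2 on |01>, -I/2 on |10>, I/2 on |11>.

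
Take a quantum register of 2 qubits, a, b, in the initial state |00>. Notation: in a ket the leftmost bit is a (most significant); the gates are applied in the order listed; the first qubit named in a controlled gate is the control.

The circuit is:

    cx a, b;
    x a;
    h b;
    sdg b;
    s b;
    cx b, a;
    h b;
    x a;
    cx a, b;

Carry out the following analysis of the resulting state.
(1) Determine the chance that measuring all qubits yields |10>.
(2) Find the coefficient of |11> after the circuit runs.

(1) Outcome |10> occurs with probability 1/4.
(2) The amplitude on |11> is 1/2.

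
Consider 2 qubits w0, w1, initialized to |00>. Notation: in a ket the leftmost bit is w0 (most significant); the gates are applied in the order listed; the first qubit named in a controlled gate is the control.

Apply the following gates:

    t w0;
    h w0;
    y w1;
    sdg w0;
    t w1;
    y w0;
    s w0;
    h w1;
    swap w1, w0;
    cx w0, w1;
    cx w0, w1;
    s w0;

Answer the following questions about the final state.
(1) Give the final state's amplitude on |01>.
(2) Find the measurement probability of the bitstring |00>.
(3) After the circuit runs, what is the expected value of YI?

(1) The final state's coefficient on |01> equals -exp(3*I*pi/4)/2.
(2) A full measurement returns |00> with probability 1/4.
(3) The expectation value of YI is -1.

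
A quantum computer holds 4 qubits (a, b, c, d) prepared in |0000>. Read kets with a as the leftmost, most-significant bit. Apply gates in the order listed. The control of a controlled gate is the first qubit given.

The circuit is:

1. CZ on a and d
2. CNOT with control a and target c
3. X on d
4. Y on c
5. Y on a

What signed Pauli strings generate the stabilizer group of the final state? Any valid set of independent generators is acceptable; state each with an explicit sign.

The stabilizer group can be generated by -ZIII, +IZII, -IIZI, -IIIZ, among other valid generating sets.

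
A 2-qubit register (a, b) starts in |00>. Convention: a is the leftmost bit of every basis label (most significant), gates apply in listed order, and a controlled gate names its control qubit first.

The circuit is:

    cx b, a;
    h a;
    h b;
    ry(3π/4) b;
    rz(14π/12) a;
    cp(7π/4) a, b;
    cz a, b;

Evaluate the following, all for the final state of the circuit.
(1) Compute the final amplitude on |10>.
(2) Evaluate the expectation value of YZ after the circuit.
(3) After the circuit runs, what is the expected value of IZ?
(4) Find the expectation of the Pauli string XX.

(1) The final state's coefficient on |10> equals (-sqrt(sqrt(2) + 2) + sqrt(2 - sqrt(2)))*exp(7*I*pi/12)/4.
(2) In the final state, YZ has expectation -3/8 + sqrt(3)/8 + sqrt(6)/8.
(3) The observable IZ averages to -sqrt(2)/2.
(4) The expectation value of XX is -sqrt(3)/8 - 1/8 + sqrt(6)/8.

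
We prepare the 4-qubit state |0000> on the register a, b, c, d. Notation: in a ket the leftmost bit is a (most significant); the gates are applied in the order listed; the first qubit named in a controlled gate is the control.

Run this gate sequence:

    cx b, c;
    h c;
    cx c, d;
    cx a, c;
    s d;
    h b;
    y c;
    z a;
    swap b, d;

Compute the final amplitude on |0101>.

|0101> carries amplitude 1/2 in the final state.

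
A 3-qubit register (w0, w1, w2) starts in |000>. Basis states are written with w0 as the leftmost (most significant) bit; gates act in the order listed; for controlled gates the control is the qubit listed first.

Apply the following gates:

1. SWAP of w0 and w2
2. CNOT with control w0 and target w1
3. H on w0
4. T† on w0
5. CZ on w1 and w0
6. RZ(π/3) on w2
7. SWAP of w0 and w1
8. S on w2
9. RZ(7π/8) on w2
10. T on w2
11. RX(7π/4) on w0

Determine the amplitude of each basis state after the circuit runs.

After the circuit, the state carries amplitude sqrt(2*sqrt(2) + 4)*exp(19*I*pi/48)/4 on |000>, 0 on |001>, sqrt(2*sqrt(2) + 4)*exp(7*I*pi/48)/4 on |010>, 0 on |011>, sqrt(4 - 2*sqrt(2))*exp(43*I*pi/48)/4 on |100>, 0 on |101>, sqrt(4 - 2*sqrt(2))*exp(31*I*pi/48)/4 on |110>, 0 on |111>.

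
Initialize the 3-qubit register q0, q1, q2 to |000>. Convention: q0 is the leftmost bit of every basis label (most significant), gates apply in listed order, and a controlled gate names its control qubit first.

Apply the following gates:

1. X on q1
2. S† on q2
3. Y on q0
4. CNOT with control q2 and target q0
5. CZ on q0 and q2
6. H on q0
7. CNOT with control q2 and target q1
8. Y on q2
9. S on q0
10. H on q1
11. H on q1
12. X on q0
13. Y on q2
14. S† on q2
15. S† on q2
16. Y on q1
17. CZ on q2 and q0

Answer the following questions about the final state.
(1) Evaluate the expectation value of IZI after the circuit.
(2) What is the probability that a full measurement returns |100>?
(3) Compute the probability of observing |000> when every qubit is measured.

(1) The observable IZI averages to 1. Key observation: the block from step 10 through step 11 cancels to the identity and can be dropped.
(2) Outcome |100> occurs with probability 1/2.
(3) A full measurement returns |000> with probability 1/2.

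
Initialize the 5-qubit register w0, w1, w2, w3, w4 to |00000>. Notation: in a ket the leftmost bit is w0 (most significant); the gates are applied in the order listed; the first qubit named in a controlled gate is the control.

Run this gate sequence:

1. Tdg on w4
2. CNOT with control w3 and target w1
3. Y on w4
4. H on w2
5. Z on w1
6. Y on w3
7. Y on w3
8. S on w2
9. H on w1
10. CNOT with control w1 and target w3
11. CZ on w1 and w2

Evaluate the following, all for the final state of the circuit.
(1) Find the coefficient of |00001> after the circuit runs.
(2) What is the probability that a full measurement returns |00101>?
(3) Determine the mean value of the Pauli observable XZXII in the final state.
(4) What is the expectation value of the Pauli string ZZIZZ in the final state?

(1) The amplitude on |00001> is I/2.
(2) A full measurement returns |00101> with probability 1/4.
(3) The observable XZXII averages to 0.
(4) The expectation value of ZZIZZ is -1.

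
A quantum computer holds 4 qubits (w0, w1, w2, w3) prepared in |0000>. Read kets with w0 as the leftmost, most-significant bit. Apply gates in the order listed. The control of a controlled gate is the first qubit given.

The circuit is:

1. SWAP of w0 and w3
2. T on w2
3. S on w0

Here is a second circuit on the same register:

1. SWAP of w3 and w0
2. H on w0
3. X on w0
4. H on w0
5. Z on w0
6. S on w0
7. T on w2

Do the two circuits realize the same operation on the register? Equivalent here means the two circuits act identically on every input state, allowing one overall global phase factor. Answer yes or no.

Yes — the two circuits implement the same unitary up to a global phase.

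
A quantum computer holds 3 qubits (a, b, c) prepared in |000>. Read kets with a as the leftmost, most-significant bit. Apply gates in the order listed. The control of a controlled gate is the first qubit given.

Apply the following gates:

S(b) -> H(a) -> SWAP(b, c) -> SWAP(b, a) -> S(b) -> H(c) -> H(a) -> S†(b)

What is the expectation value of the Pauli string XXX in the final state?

The observable XXX averages to 1.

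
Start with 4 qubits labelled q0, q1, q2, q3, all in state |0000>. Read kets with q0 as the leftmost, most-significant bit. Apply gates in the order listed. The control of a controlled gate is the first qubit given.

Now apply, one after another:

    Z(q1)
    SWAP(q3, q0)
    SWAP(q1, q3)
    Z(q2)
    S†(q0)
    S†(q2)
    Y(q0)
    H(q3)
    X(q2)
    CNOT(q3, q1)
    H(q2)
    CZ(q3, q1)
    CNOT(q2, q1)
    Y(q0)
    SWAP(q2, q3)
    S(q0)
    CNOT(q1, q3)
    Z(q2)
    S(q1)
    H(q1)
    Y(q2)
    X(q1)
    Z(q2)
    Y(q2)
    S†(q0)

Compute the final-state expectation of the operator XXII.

The expectation value of XXII is 0.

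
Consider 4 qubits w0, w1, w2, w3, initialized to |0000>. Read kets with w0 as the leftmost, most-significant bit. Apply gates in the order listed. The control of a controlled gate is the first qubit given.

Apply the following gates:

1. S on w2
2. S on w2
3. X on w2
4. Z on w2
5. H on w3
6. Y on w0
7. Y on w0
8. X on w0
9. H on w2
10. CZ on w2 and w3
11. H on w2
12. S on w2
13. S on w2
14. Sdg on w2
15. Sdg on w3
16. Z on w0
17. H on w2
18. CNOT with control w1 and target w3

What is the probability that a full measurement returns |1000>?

Outcome |1000> occurs with probability 1/4.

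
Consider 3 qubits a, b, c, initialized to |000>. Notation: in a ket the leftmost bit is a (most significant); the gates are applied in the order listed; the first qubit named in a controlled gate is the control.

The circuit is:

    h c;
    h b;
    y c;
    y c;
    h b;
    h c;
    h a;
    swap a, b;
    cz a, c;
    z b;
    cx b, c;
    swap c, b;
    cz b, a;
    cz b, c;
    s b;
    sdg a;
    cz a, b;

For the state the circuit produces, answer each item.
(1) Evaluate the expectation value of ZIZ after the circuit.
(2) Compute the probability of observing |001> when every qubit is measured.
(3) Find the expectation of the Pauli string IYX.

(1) The observable ZIZ averages to 0. Key observation: steps 1-6 multiply out to the identity, so the circuit reduces to the remaining gates.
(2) Outcome |001> occurs with probability 0.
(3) In the final state, IYX has expectation 1.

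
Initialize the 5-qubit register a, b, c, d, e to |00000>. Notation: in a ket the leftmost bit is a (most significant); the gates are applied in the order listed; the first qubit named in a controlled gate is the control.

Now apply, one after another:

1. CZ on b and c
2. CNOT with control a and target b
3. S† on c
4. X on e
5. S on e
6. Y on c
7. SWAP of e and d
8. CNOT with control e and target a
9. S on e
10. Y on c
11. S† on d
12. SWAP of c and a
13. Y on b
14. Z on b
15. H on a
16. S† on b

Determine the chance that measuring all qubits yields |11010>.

A full measurement returns |11010> with probability 1/2.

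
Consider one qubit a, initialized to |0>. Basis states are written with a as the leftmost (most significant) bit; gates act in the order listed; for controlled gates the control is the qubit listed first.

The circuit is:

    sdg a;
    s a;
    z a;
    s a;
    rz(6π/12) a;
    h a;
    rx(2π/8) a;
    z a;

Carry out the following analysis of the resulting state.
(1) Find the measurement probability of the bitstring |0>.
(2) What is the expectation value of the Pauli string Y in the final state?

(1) The probability of measuring |0> is 1/2.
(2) In the final state, Y has expectation 0.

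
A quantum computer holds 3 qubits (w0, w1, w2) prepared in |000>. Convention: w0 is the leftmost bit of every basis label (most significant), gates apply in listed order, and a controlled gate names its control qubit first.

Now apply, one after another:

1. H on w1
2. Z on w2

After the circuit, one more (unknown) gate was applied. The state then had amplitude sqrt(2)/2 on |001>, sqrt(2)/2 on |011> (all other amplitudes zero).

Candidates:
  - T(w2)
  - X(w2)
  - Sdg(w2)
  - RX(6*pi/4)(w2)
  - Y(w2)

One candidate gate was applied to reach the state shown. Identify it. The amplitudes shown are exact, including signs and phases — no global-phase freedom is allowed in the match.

The applied gate was X(w2).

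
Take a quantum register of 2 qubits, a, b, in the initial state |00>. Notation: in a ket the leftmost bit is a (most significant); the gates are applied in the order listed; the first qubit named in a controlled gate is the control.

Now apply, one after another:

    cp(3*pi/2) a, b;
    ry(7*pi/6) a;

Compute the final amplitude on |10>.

The amplitude on |10> is sqrt(2)/4 + sqrt(6)/4.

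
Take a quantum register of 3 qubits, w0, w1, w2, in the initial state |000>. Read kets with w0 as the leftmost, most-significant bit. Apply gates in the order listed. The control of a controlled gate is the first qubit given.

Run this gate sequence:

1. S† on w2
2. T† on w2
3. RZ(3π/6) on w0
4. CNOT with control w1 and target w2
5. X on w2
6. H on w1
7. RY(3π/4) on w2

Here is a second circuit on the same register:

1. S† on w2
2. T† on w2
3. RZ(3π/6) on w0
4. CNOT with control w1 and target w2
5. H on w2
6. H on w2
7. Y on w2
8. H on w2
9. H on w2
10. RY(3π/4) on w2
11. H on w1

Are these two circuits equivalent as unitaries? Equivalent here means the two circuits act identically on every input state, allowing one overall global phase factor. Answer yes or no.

No: there is an input state on which the two circuits produce genuinely different outputs (not merely differing by a phase).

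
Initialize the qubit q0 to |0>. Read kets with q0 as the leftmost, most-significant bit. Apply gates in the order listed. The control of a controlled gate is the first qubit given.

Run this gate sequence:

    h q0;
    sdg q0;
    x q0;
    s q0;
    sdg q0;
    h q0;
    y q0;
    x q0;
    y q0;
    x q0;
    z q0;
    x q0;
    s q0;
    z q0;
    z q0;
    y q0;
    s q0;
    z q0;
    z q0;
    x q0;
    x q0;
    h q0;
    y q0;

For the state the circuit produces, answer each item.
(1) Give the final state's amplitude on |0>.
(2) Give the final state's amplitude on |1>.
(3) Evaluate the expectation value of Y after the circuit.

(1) The amplitude on |0> is sqrt(2)*I/2.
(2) The amplitude on |1> is -sqrt(2)/2.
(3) In the final state, Y has expectation 1.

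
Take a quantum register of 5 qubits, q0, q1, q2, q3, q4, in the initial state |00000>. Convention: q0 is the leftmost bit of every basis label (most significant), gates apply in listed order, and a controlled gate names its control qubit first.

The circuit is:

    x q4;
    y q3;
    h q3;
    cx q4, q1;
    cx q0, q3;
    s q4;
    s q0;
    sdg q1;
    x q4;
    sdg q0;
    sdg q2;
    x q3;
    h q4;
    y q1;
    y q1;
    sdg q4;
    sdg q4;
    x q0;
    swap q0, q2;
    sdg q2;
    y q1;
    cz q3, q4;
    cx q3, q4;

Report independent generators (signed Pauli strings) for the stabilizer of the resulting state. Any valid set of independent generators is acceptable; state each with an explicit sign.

The stabilizer group can be generated by -IIIXZ, -IIIZX, +ZIIII, +IZIII, -IIZII, among other valid generating sets.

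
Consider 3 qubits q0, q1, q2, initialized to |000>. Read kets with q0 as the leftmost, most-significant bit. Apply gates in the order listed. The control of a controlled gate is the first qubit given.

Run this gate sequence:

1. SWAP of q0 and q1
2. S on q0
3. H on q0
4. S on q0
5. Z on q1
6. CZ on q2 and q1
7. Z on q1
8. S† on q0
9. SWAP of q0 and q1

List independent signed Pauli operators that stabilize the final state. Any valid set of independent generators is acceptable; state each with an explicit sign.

The stabilizer group can be generated by +IXI, +ZII, +IIZ, among other valid generating sets.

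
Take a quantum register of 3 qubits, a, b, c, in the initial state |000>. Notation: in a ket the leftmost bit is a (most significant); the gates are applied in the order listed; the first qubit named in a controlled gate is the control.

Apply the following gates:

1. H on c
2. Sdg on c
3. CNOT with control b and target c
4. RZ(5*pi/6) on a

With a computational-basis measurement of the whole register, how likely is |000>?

The probability of measuring |000> is 1/2.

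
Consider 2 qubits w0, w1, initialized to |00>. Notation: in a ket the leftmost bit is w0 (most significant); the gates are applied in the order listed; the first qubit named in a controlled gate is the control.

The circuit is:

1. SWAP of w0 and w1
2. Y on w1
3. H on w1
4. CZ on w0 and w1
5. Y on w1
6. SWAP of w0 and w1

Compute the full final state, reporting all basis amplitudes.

The resulting statevector has amplitude -sqrt(2)/2 on |00>, 0 on |01>, -sqrt(2)/2 on |10>, 0 on |11>.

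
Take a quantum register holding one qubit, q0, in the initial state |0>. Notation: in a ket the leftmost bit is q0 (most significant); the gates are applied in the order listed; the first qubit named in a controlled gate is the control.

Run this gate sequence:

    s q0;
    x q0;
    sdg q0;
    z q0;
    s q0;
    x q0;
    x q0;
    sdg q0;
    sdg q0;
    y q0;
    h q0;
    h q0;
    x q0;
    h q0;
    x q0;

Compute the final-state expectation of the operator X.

The expectation value of X is -1.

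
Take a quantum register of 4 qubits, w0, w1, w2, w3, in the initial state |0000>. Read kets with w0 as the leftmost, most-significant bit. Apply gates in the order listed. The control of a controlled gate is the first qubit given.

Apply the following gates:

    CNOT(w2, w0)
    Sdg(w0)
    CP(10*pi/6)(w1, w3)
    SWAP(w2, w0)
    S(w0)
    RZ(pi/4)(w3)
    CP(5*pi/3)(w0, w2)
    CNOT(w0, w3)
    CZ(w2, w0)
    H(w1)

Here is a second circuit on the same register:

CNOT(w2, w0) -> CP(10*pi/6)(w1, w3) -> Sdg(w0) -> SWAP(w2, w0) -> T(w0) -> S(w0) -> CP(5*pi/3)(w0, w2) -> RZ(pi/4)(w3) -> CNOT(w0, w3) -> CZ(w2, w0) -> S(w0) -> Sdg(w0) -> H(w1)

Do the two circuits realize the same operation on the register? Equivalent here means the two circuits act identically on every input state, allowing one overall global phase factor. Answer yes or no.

No, they are not equivalent — no single phase factor reconciles the two unitaries.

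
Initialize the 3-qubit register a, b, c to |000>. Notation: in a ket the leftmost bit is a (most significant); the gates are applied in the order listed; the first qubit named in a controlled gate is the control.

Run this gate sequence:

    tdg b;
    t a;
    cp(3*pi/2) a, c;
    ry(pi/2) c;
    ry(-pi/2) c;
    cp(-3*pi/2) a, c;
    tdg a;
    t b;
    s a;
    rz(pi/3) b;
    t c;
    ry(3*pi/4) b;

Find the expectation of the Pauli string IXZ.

In the final state, IXZ has expectation sqrt(2)/2.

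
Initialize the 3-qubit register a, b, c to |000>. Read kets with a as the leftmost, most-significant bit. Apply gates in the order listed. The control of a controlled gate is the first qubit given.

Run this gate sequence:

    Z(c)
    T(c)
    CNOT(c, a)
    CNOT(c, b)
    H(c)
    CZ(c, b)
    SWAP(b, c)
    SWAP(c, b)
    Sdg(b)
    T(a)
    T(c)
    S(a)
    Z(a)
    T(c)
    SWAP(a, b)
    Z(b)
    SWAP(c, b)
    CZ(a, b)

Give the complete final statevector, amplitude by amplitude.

The resulting statevector has amplitude sqrt(2)/2 on |000>, sqrt(2)*I/2 on |010>, and 0 on every other basis state.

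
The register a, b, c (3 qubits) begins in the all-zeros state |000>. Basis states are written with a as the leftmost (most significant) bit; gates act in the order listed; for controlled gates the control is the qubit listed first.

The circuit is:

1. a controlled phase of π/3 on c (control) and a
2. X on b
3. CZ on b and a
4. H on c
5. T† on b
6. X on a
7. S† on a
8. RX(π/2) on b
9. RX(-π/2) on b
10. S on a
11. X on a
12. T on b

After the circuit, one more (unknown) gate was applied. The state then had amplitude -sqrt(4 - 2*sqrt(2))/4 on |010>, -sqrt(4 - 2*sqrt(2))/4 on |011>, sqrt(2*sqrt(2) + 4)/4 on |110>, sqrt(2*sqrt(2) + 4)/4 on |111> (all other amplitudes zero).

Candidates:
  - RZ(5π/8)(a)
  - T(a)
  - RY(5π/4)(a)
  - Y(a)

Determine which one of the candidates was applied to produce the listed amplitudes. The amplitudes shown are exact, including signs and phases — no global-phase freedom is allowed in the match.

The applied gate was RY(5π/4)(a). Key observation: steps 5-12 multiply out to the identity, so the circuit reduces to the remaining gates.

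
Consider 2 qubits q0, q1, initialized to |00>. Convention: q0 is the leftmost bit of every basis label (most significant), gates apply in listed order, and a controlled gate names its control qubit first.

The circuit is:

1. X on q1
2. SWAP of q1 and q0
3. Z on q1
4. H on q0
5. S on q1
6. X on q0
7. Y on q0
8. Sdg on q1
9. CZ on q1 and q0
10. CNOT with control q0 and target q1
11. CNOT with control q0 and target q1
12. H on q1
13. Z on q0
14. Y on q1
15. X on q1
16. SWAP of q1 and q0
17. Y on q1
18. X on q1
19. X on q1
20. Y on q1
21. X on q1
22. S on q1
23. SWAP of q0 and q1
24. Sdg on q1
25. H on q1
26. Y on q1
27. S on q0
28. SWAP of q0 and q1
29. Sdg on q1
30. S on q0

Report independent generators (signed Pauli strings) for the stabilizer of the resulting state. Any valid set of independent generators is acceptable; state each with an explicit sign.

One valid set of independent stabilizer generators is +XI, -IY (any independent generating set of the same group is equally correct). Key observation: steps 17-20 multiply out to the identity, so the circuit reduces to the remaining gates.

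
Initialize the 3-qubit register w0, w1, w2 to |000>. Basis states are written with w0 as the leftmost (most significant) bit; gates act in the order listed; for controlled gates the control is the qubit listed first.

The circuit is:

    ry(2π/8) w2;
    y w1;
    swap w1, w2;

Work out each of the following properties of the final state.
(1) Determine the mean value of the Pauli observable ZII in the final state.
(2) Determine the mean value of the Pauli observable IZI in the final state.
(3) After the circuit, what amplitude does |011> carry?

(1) In the final state, ZII has expectation 1.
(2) The observable IZI averages to sqrt(2)/2.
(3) The amplitude on |011> is I*sqrt(2 - sqrt(2))/2.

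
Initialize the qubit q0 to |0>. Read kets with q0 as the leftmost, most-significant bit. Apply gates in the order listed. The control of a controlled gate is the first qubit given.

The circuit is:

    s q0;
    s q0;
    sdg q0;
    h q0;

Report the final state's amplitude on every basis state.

After the circuit, the state carries amplitude sqrt(2)/2 on |0>, sqrt(2)/2 on |1>. Key observation: steps 2-3 multiply out to the identity, so the circuit reduces to the remaining gates.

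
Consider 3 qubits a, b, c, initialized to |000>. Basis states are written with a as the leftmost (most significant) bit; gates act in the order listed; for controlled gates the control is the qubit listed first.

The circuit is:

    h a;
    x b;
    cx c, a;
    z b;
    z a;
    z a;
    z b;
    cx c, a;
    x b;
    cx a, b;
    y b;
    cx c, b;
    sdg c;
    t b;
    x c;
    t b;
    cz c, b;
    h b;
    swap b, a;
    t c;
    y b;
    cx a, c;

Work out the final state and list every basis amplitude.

The resulting statevector has amplitude 0 on |000>, -exp(I*pi/4)/2 on |001>, 0 on |010>, exp(3*I*pi/4)/2 on |011>, -exp(I*pi/4)/2 on |100>, 0 on |101>, -exp(3*I*pi/4)/2 on |110>, 0 on |111>. Key observation: the block from step 2 through step 9 cancels to the identity and can be dropped.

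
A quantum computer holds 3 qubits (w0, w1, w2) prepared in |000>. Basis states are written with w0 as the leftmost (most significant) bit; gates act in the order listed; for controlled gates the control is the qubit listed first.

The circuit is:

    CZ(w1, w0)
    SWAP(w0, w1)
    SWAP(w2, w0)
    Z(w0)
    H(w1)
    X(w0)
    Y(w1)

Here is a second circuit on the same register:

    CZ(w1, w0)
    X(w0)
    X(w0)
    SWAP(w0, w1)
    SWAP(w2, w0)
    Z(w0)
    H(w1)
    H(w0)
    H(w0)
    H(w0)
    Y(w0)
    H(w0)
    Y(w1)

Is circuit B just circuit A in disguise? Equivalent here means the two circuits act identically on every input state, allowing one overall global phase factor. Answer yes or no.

No, they are not equivalent — no single phase factor reconciles the two unitaries.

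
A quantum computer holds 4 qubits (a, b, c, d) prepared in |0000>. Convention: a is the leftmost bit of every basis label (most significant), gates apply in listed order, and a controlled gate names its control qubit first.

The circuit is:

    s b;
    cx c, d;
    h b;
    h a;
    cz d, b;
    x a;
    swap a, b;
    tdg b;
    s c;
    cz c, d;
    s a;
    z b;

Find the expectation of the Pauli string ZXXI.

The expectation value of ZXXI is 0.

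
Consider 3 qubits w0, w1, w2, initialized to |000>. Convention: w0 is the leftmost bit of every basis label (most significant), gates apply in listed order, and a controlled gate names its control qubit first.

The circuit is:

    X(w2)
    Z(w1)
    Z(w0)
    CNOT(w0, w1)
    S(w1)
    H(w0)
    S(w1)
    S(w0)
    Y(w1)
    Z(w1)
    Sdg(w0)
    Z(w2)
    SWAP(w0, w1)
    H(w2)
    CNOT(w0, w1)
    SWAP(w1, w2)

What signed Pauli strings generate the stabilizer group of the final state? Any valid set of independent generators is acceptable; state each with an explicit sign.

The final state is stabilized by the group generated by -IXI, +IIX, -ZII; other independent generating sets are equally valid.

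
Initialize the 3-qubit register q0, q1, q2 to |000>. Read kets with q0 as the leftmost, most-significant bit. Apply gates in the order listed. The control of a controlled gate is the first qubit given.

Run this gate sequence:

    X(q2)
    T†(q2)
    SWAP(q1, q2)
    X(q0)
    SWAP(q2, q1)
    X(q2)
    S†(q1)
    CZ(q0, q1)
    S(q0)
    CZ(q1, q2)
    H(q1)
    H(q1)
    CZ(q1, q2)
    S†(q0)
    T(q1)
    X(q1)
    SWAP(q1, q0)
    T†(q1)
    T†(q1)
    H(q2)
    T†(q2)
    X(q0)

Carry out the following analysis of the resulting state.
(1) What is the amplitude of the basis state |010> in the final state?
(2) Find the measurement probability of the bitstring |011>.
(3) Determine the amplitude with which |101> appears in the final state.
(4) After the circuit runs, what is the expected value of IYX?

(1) |010> carries amplitude -sqrt(2)*exp(I*pi/4)/2 in the final state. Key observation: the block from step 9 through step 14 cancels to the identity and can be dropped.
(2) A full measurement returns |011> with probability 1/2.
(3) The final state's coefficient on |101> equals 0.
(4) The observable IYX averages to 0.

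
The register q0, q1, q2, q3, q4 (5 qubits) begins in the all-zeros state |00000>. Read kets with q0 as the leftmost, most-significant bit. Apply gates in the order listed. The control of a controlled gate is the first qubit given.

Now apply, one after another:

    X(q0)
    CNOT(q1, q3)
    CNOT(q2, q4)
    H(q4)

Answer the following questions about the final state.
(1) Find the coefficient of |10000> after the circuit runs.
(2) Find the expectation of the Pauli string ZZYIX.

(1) The amplitude on |10000> is sqrt(2)/2.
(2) The observable ZZYIX averages to 0.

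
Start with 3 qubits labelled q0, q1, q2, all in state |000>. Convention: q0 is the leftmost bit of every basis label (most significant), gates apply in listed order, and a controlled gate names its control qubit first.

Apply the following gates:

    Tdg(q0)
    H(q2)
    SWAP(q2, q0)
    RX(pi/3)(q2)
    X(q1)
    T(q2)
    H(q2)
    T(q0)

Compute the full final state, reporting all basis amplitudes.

The resulting statevector has amplitude 0 on |000>, 0 on |001>, sqrt(3)/4 - exp(3*I*pi/4)/4 on |010>, sqrt(3)/4 + exp(3*I*pi/4)/4 on |011>, 0 on |100>, 0 on |101>, 1/4 + sqrt(3)*exp(I*pi/4)/4 on |110>, -1/4 + sqrt(3)*exp(I*pi/4)/4 on |111>.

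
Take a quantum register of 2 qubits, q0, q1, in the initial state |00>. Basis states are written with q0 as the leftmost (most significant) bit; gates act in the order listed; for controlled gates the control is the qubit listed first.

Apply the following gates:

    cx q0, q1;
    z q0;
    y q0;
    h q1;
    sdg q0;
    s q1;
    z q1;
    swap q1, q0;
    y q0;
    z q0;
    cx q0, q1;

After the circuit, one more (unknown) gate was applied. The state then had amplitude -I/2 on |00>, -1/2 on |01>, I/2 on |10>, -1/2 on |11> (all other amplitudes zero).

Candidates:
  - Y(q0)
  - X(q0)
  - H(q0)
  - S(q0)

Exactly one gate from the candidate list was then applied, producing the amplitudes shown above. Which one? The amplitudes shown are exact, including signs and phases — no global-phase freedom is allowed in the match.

It was H(q0) that produced the state shown.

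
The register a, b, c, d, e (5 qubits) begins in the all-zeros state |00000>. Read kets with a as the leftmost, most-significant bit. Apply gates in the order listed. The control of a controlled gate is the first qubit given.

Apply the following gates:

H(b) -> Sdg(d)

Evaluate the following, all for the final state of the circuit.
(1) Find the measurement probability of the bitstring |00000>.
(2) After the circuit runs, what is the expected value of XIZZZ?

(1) Outcome |00000> occurs with probability 1/2.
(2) The expectation value of XIZZZ is 0.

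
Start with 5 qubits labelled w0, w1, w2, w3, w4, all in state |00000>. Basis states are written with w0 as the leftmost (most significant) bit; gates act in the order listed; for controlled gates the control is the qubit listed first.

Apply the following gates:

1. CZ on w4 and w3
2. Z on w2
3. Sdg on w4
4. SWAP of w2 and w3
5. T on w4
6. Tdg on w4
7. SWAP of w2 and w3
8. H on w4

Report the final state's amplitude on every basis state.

The resulting statevector has amplitude sqrt(2)/2 on |00000>, sqrt(2)/2 on |00001>, and 0 on every other basis state. Key observation: gates 4-7 undo each other exactly, leaving only the rest of the circuit to track.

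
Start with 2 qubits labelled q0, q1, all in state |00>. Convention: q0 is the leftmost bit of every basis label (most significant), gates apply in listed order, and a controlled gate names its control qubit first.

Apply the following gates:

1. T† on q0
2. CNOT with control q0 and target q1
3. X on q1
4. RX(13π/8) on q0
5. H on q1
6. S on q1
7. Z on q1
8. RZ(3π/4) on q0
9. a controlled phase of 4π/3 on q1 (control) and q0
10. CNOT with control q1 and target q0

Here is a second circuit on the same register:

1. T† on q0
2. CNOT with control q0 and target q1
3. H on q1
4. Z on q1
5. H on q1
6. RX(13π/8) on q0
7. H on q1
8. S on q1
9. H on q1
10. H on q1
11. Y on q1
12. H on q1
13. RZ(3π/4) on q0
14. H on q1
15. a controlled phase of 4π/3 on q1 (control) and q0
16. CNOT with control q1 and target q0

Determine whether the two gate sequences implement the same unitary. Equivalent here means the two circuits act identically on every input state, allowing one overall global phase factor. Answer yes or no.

No — the two circuits implement different unitaries, even allowing a global phase.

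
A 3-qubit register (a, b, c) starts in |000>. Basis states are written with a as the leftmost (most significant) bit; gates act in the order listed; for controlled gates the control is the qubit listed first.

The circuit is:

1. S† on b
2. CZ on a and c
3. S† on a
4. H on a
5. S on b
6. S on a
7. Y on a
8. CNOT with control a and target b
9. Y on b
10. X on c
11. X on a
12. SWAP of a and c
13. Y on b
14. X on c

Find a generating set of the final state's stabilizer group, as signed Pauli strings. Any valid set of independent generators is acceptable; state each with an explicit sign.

One valid set of independent stabilizer generators is +IXY, -ZII, +IZZ (any independent generating set of the same group is equally correct).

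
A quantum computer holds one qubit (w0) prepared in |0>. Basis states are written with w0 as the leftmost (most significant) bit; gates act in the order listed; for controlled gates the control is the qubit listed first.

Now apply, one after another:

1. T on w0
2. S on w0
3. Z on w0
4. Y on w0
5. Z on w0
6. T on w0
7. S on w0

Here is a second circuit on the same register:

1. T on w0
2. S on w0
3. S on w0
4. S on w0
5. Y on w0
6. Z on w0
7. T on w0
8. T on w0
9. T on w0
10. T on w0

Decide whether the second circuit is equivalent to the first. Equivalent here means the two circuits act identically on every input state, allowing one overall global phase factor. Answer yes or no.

No, they are not equivalent — no single phase factor reconciles the two unitaries.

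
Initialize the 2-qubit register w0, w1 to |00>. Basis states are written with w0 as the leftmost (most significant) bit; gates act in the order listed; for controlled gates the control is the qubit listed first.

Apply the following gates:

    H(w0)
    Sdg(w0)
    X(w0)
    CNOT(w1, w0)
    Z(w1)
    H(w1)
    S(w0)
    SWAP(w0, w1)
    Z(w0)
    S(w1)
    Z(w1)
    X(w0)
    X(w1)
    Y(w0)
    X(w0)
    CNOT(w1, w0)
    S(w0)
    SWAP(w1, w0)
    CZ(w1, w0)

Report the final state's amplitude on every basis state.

After the circuit, the state carries amplitude -I/2 on |00>, 1/2 on |01>, -1/2 on |10>, I/2 on |11>.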